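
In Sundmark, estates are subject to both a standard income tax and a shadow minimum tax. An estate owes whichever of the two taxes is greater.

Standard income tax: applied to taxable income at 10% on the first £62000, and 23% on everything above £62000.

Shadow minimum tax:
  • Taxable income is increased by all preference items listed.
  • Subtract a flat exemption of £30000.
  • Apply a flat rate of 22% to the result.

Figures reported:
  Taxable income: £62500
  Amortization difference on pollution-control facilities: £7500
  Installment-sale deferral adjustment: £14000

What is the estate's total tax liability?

Standard income tax:
  £62000 × 10% = £6200
  £500 × 23% = £115
  → £6315

Shadow minimum tax:
  Adjusted income: £62500 + £7500 + £14000 = £84000
  Less exemption £30000 → base £54000
  £54000 × 22% = £11880

£11880 > £6315, so the shadow minimum tax is the binding amount.

£11880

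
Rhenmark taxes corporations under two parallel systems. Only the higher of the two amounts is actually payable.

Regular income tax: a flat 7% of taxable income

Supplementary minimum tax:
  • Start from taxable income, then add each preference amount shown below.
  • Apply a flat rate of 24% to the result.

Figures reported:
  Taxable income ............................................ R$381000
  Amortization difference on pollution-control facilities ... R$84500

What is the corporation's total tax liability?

R$111720

Supplementary minimum tax:
  Adjusted income: R$381000 + R$84500 = R$465500
  R$465500 × 24% = R$111720

Regular income tax:
  R$381000 × 7% = R$26670

R$111720 > R$26670, so the supplementary minimum tax is the binding amount.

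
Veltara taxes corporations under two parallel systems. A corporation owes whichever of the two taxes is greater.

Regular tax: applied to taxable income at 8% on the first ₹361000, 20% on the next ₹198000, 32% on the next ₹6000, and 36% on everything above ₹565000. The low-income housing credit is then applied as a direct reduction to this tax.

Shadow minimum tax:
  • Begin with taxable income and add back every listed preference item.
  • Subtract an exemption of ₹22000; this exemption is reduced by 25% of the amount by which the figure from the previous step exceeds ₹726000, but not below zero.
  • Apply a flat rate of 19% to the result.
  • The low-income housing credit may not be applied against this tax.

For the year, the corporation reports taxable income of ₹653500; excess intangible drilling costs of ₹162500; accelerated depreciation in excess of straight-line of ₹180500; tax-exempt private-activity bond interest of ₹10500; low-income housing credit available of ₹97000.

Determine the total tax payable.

₹191330

Regular tax:
  ₹361000 × 8% = ₹28880
  ₹198000 × 20% = ₹39600
  ₹6000 × 32% = ₹1920
  ₹88500 × 36% = ₹31860
  → ₹102260
  Less low-income housing credit ₹97000 → ₹5260

Shadow minimum tax:
  Adjusted income: ₹653500 + ₹162500 + ₹180500 + ₹10500 = ₹1007000
  Exemption: 25% × (₹1007000 − ₹726000) = ₹70250 ≥ ₹22000, so the exemption is fully phased out
  Base: ₹1007000 − ₹0 = ₹1007000
  ₹1007000 × 19% = ₹191330

₹191330 > ₹5260, so the shadow minimum tax is the binding amount.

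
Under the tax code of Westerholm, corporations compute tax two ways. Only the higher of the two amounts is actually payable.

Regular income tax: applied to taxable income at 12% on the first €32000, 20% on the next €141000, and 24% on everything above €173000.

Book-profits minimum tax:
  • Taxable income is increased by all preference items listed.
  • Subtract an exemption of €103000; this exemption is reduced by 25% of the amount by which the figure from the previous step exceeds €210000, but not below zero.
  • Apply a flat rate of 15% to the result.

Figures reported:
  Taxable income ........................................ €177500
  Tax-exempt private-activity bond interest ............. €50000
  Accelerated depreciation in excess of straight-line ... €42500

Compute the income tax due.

€33120

Regular income tax:
  €32000 × 12% = €3840
  €141000 × 20% = €28200
  €4500 × 24% = €1080
  → €33120

Book-profits minimum tax:
  Adjusted income: €177500 + €50000 + €42500 = €270000
  Exemption: €103000 − 25% × (€270000 − €210000) = €103000 − €15000 = €88000
  Base: €270000 − €88000 = €182000
  €182000 × 15% = €27300

€33120 > €27300, so the regular income tax governs.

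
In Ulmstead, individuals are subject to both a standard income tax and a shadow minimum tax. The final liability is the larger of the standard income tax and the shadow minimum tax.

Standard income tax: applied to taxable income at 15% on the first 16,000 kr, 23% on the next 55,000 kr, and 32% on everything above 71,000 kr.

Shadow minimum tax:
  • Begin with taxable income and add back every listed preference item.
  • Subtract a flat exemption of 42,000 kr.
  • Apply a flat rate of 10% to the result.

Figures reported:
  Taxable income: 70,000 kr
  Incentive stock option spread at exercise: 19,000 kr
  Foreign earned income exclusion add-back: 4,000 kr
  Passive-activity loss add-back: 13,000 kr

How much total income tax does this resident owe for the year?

Shadow minimum tax:
  Adjusted income: 70,000 kr + 19,000 kr + 4,000 kr + 13,000 kr = 106,000 kr
  Less exemption 42,000 kr → base 64,000 kr
  64,000 kr × 10% = 6,400 kr

Standard income tax:
  16,000 kr × 15% = 2,400 kr
  54,000 kr × 23% = 12,420 kr
  → 14,820 kr

14,820 kr > 6,400 kr, so the standard income tax governs.

14,820 kr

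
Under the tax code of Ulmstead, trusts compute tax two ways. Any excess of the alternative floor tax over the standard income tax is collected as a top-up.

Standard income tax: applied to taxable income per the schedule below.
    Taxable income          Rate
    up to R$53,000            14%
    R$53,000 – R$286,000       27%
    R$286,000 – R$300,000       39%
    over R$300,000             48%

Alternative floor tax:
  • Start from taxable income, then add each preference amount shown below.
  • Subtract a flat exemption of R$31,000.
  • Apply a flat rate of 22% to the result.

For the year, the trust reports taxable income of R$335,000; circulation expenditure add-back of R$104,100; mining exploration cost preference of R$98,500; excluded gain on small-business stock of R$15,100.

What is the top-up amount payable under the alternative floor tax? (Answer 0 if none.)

R$22,184

Standard income tax:
  R$53,000 × 14% = R$7,420
  R$233,000 × 27% = R$62,910
  R$14,000 × 39% = R$5,460
  R$35,000 × 48% = R$16,800
  → R$92,590

Alternative floor tax:
  Adjusted income: R$335,000 + R$104,100 + R$98,500 + R$15,100 = R$552,700
  Less exemption R$31,000 → base R$521,700
  R$521,700 × 22% = R$114,774

Excess of alternative floor tax over standard income tax: R$114,774 − R$92,590 = R$22,184.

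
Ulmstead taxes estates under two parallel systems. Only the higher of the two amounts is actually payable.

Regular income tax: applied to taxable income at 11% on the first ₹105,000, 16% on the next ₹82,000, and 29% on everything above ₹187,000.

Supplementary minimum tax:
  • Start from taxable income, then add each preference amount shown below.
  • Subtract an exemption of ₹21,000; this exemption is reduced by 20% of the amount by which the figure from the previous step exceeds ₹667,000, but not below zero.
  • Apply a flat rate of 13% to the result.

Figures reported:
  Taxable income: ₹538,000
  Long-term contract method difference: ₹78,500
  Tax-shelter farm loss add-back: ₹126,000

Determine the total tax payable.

₹126,460

Supplementary minimum tax:
  Adjusted income: ₹538,000 + ₹78,500 + ₹126,000 = ₹742,500
  Exemption: ₹21,000 − 20% × (₹742,500 − ₹667,000) = ₹21,000 − ₹15,100 = ₹5,900
  Base: ₹742,500 − ₹5,900 = ₹736,600
  ₹736,600 × 13% = ₹95,758

Regular income tax:
  ₹105,000 × 11% = ₹11,550
  ₹82,000 × 16% = ₹13,120
  ₹351,000 × 29% = ₹101,790
  → ₹126,460

₹126,460 > ₹95,758, so the regular income tax governs.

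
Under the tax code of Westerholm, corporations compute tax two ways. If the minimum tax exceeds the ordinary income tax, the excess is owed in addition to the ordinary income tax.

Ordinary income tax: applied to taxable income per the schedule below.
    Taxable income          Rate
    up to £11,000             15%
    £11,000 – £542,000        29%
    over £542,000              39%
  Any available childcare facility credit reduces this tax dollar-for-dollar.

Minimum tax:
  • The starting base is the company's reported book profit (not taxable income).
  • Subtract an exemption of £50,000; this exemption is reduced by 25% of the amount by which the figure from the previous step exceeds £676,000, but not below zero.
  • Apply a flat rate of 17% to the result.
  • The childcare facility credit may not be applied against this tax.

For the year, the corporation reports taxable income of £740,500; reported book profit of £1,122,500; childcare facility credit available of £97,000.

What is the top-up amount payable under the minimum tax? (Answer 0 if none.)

£54,770

Ordinary income tax:
  £11,000 × 15% = £1,650
  £531,000 × 29% = £153,990
  £198,500 × 39% = £77,415
  → £233,055
  Less childcare facility credit £97,000 → £136,055

Minimum tax:
  Base (reported book profit): £1,122,500
  Exemption: 25% × (£1,122,500 − £676,000) = £111,625 ≥ £50,000, so the exemption is fully phased out
  Base: £1,122,500 − £0 = £1,122,500
  £1,122,500 × 17% = £190,825

Excess of minimum tax over ordinary income tax: £190,825 − £136,055 = £54,770.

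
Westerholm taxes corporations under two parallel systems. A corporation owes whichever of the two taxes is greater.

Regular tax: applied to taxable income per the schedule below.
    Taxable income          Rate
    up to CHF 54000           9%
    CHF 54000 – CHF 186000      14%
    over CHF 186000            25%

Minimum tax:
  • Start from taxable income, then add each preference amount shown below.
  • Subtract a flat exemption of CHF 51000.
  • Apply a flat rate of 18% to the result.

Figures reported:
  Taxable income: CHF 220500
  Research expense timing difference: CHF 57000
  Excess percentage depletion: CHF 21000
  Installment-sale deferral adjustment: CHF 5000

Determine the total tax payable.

CHF 45450

Minimum tax:
  Adjusted income: CHF 220500 + CHF 57000 + CHF 21000 + CHF 5000 = CHF 303500
  Less exemption CHF 51000 → base CHF 252500
  CHF 252500 × 18% = CHF 45450

Regular tax:
  CHF 54000 × 9% = CHF 4860
  CHF 132000 × 14% = CHF 18480
  CHF 34500 × 25% = CHF 8625
  → CHF 31965

CHF 45450 > CHF 31965, so the minimum tax is the binding amount.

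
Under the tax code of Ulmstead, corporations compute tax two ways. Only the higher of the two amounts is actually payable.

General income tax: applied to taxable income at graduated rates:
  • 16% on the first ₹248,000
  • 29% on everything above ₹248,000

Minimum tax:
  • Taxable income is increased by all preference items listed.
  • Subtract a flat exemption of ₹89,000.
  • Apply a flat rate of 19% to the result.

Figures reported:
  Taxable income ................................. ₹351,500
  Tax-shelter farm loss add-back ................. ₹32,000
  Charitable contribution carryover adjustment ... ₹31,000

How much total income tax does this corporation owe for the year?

₹69,695

Minimum tax:
  Adjusted income: ₹351,500 + ₹32,000 + ₹31,000 = ₹414,500
  Less exemption ₹89,000 → base ₹325,500
  ₹325,500 × 19% = ₹61,845

General income tax:
  ₹248,000 × 16% = ₹39,680
  ₹103,500 × 29% = ₹30,015
  → ₹69,695

₹69,695 > ₹61,845, so the general income tax governs.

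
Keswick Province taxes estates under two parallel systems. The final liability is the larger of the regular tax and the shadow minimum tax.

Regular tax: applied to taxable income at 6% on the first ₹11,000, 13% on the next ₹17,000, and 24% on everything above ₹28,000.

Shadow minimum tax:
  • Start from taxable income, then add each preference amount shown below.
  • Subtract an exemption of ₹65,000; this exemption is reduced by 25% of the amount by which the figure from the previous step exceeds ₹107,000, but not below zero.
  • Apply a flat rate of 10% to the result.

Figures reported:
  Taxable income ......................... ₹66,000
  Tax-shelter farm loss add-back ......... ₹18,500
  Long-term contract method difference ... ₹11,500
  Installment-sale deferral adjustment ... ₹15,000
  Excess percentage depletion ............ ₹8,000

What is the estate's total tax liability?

Regular tax:
  ₹11,000 × 6% = ₹660
  ₹17,000 × 13% = ₹2,210
  ₹38,000 × 24% = ₹9,120
  → ₹11,990

Shadow minimum tax:
  Adjusted income: ₹66,000 + ₹18,500 + ₹11,500 + ₹15,000 + ₹8,000 = ₹119,000
  Exemption: ₹65,000 − 25% × (₹119,000 − ₹107,000) = ₹65,000 − ₹3,000 = ₹62,000
  Base: ₹119,000 − ₹62,000 = ₹57,000
  ₹57,000 × 10% = ₹5,700

₹11,990 > ₹5,700, so the regular tax governs.

₹11,990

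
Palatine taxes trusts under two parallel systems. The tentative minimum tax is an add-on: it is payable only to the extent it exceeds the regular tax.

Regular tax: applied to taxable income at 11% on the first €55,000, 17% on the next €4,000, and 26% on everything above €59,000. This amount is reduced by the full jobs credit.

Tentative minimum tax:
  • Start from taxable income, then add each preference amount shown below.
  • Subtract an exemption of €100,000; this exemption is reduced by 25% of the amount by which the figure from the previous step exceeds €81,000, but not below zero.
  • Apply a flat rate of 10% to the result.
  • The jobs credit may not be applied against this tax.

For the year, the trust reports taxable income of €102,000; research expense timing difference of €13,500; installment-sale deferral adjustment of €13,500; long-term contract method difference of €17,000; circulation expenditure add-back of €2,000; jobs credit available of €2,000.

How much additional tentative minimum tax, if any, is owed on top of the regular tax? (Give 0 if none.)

Regular tax:
  €55,000 × 11% = €6,050
  €4,000 × 17% = €680
  €43,000 × 26% = €11,180
  → €17,910
  Less jobs credit €2,000 → €15,910

Tentative minimum tax:
  Adjusted income: €102,000 + €13,500 + €13,500 + €17,000 + €2,000 = €148,000
  Exemption: €100,000 − 25% × (€148,000 − €81,000) = €100,000 − €16,750 = €83,250
  Base: €148,000 − €83,250 = €64,750
  €64,750 × 10% = €6,475

€6,475 ≤ €15,910, so no add-on is due.

€0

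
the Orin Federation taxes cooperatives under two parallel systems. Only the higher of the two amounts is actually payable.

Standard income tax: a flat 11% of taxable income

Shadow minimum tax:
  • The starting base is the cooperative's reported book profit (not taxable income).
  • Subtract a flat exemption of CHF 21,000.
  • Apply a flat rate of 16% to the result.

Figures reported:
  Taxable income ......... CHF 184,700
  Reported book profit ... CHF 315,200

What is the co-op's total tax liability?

Standard income tax:
  CHF 184,700 × 11% = CHF 20,317

Shadow minimum tax:
  Base (reported book profit): CHF 315,200
  Less exemption CHF 21,000 → base CHF 294,200
  CHF 294,200 × 16% = CHF 47,072

CHF 47,072 > CHF 20,317, so the shadow minimum tax is the binding amount.

CHF 47,072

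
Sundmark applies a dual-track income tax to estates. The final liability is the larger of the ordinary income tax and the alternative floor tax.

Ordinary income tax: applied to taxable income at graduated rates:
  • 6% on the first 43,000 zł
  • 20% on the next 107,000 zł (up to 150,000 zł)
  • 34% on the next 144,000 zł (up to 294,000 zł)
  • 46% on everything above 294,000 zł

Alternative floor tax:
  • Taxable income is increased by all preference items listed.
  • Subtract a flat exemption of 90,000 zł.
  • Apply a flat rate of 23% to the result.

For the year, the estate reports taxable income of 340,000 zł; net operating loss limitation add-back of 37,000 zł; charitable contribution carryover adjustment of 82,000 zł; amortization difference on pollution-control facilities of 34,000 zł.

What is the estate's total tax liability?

94,100 zł

Ordinary income tax:
  43,000 zł × 6% = 2,580 zł
  107,000 zł × 20% = 21,400 zł
  144,000 zł × 34% = 48,960 zł
  46,000 zł × 46% = 21,160 zł
  → 94,100 zł

Alternative floor tax:
  Adjusted income: 340,000 zł + 37,000 zł + 82,000 zł + 34,000 zł = 493,000 zł
  Less exemption 90,000 zł → base 403,000 zł
  403,000 zł × 23% = 92,690 zł

94,100 zł > 92,690 zł, so the ordinary income tax governs.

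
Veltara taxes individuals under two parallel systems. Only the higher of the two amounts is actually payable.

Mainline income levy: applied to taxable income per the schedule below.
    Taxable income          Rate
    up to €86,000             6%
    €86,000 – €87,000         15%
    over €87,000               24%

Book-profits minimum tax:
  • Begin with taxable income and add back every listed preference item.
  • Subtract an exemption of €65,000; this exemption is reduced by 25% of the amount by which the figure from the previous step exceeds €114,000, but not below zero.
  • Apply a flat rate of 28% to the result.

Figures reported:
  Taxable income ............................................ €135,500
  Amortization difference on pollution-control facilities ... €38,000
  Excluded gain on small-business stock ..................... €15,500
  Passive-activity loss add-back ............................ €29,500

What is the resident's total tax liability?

€50,295

Mainline income levy:
  €86,000 × 6% = €5,160
  €1,000 × 15% = €150
  €48,500 × 24% = €11,640
  → €16,950

Book-profits minimum tax:
  Adjusted income: €135,500 + €38,000 + €15,500 + €29,500 = €218,500
  Exemption: €65,000 − 25% × (€218,500 − €114,000) = €65,000 − €26,125 = €38,875
  Base: €218,500 − €38,875 = €179,625
  €179,625 × 28% = €50,295

€50,295 > €16,950, so the book-profits minimum tax is the binding amount.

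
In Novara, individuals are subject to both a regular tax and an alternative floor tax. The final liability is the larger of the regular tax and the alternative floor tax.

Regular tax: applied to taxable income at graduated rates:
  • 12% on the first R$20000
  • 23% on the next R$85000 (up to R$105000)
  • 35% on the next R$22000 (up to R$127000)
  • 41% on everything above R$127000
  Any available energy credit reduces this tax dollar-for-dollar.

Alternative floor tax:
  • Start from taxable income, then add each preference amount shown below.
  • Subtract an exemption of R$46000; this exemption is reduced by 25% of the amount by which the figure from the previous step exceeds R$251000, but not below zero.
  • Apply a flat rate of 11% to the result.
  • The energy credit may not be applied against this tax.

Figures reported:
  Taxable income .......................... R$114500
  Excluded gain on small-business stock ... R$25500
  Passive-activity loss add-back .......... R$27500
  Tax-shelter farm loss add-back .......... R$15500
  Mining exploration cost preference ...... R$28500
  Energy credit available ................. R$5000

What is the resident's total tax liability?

Regular tax:
  R$20000 × 12% = R$2400
  R$85000 × 23% = R$19550
  R$9500 × 35% = R$3325
  → R$25275
  Less energy credit R$5000 → R$20275

Alternative floor tax:
  Adjusted income: R$114500 + R$25500 + R$27500 + R$15500 + R$28500 = R$211500
  Exemption: R$211500 ≤ R$251000, so full R$46000 applies
  Base: R$211500 − R$46000 = R$165500
  R$165500 × 11% = R$18205

R$20275 > R$18205, so the regular tax governs.

R$20275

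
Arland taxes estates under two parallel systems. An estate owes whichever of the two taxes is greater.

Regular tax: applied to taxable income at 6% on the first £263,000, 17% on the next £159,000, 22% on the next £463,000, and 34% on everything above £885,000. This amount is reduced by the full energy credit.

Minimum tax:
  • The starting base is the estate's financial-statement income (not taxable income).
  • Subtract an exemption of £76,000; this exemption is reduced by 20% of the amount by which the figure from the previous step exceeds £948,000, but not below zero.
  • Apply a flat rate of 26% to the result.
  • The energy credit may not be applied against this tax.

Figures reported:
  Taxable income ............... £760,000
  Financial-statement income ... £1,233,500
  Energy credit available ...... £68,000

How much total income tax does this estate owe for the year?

£315,796

Minimum tax:
  Base (financial-statement income): £1,233,500
  Exemption: £76,000 − 20% × (£1,233,500 − £948,000) = £76,000 − £57,100 = £18,900
  Base: £1,233,500 − £18,900 = £1,214,600
  £1,214,600 × 26% = £315,796

Regular tax:
  £263,000 × 6% = £15,780
  £159,000 × 17% = £27,030
  £338,000 × 22% = £74,360
  → £117,170
  Less energy credit £68,000 → £49,170

£315,796 > £49,170, so the minimum tax is the binding amount.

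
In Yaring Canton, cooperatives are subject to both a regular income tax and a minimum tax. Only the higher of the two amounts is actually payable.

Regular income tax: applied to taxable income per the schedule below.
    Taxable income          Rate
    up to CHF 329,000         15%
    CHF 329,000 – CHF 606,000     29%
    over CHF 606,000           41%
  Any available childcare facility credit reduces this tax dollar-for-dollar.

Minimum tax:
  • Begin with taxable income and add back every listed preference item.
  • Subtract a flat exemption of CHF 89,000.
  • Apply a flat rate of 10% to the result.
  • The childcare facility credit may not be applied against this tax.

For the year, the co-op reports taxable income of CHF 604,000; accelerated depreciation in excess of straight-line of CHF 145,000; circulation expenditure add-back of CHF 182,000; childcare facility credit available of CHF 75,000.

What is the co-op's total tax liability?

Minimum tax:
  Adjusted income: CHF 604,000 + CHF 145,000 + CHF 182,000 = CHF 931,000
  Less exemption CHF 89,000 → base CHF 842,000
  CHF 842,000 × 10% = CHF 84,200

Regular income tax:
  CHF 329,000 × 15% = CHF 49,350
  CHF 275,000 × 29% = CHF 79,750
  → CHF 129,100
  Less childcare facility credit CHF 75,000 → CHF 54,100

CHF 84,200 > CHF 54,100, so the minimum tax is the binding amount.

CHF 84,200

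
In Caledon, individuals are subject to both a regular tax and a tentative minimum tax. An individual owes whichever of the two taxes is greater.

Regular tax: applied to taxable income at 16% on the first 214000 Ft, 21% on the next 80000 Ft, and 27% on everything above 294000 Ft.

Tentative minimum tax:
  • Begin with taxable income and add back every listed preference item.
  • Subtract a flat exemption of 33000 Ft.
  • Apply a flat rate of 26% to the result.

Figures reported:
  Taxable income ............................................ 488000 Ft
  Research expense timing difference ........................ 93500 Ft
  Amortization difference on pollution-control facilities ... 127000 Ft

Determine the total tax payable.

175630 Ft

Tentative minimum tax:
  Adjusted income: 488000 Ft + 93500 Ft + 127000 Ft = 708500 Ft
  Less exemption 33000 Ft → base 675500 Ft
  675500 Ft × 26% = 175630 Ft

Regular tax:
  214000 Ft × 16% = 34240 Ft
  80000 Ft × 21% = 16800 Ft
  194000 Ft × 27% = 52380 Ft
  → 103420 Ft

175630 Ft > 103420 Ft, so the tentative minimum tax is the binding amount.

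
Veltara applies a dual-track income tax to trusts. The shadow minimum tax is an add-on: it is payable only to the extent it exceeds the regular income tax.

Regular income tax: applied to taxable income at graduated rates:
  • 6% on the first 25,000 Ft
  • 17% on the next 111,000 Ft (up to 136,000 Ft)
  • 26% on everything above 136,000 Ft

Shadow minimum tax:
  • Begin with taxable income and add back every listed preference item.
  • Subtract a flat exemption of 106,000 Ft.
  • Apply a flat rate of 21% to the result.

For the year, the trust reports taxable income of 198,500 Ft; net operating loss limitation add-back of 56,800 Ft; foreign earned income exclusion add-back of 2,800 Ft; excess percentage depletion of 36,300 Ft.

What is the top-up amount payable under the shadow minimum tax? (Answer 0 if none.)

2,944 Ft

Shadow minimum tax:
  Adjusted income: 198,500 Ft + 56,800 Ft + 2,800 Ft + 36,300 Ft = 294,400 Ft
  Less exemption 106,000 Ft → base 188,400 Ft
  188,400 Ft × 21% = 39,564 Ft

Regular income tax:
  25,000 Ft × 6% = 1,500 Ft
  111,000 Ft × 17% = 18,870 Ft
  62,500 Ft × 26% = 16,250 Ft
  → 36,620 Ft

Excess of shadow minimum tax over regular income tax: 39,564 Ft − 36,620 Ft = 2,944 Ft.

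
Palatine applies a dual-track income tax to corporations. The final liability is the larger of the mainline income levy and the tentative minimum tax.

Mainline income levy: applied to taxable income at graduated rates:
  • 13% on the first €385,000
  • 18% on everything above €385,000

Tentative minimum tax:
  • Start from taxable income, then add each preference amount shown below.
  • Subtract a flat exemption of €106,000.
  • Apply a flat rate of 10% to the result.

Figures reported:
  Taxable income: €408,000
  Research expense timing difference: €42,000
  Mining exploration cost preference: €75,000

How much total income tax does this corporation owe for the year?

€54,190

Mainline income levy:
  €385,000 × 13% = €50,050
  €23,000 × 18% = €4,140
  → €54,190

Tentative minimum tax:
  Adjusted income: €408,000 + €42,000 + €75,000 = €525,000
  Less exemption €106,000 → base €419,000
  €419,000 × 10% = €41,900

€54,190 > €41,900, so the mainline income levy governs.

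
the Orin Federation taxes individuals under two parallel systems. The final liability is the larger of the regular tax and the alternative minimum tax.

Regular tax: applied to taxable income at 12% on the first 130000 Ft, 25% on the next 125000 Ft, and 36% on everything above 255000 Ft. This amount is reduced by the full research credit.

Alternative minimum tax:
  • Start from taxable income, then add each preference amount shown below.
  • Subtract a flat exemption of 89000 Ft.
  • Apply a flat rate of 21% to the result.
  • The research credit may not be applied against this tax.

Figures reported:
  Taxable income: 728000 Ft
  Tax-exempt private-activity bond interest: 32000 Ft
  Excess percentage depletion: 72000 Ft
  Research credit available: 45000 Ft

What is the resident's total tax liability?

172130 Ft

Regular tax:
  130000 Ft × 12% = 15600 Ft
  125000 Ft × 25% = 31250 Ft
  473000 Ft × 36% = 170280 Ft
  → 217130 Ft
  Less research credit 45000 Ft → 172130 Ft

Alternative minimum tax:
  Adjusted income: 728000 Ft + 32000 Ft + 72000 Ft = 832000 Ft
  Less exemption 89000 Ft → base 743000 Ft
  743000 Ft × 21% = 156030 Ft

172130 Ft > 156030 Ft, so the regular tax governs.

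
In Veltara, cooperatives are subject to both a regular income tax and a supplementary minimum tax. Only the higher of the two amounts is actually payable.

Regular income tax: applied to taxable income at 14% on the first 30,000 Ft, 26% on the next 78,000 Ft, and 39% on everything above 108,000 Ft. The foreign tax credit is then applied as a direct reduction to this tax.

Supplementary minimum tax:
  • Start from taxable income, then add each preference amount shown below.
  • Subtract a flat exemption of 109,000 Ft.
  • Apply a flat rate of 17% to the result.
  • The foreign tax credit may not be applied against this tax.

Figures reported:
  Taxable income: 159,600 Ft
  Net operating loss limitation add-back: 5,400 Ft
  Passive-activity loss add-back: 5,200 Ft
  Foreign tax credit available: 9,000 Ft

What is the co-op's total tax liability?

Regular income tax:
  30,000 Ft × 14% = 4,200 Ft
  78,000 Ft × 26% = 20,280 Ft
  51,600 Ft × 39% = 20,124 Ft
  → 44,604 Ft
  Less foreign tax credit 9,000 Ft → 35,604 Ft

Supplementary minimum tax:
  Adjusted income: 159,600 Ft + 5,400 Ft + 5,200 Ft = 170,200 Ft
  Less exemption 109,000 Ft → base 61,200 Ft
  61,200 Ft × 17% = 10,404 Ft

35,604 Ft > 10,404 Ft, so the regular income tax governs.

35,604 Ft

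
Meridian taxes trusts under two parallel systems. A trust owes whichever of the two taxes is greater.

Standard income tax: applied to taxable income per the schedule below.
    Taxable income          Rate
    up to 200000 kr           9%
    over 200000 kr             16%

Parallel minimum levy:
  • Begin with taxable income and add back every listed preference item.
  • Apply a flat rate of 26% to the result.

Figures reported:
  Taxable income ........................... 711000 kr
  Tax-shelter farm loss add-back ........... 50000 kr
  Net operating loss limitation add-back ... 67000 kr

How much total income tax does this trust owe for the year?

215280 kr

Parallel minimum levy:
  Adjusted income: 711000 kr + 50000 kr + 67000 kr = 828000 kr
  828000 kr × 26% = 215280 kr

Standard income tax:
  200000 kr × 9% = 18000 kr
  511000 kr × 16% = 81760 kr
  → 99760 kr

215280 kr > 99760 kr, so the parallel minimum levy is the binding amount.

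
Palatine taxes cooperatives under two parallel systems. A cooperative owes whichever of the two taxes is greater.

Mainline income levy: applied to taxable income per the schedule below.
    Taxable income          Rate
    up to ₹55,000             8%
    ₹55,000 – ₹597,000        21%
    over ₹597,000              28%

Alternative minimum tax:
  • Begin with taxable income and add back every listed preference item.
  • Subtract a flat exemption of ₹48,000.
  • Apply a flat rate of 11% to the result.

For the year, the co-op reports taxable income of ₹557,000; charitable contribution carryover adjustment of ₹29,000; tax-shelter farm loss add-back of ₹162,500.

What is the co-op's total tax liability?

Alternative minimum tax:
  Adjusted income: ₹557,000 + ₹29,000 + ₹162,500 = ₹748,500
  Less exemption ₹48,000 → base ₹700,500
  ₹700,500 × 11% = ₹77,055

Mainline income levy:
  ₹55,000 × 8% = ₹4,400
  ₹502,000 × 21% = ₹105,420
  → ₹109,820

₹109,820 > ₹77,055, so the mainline income levy governs.

₹109,820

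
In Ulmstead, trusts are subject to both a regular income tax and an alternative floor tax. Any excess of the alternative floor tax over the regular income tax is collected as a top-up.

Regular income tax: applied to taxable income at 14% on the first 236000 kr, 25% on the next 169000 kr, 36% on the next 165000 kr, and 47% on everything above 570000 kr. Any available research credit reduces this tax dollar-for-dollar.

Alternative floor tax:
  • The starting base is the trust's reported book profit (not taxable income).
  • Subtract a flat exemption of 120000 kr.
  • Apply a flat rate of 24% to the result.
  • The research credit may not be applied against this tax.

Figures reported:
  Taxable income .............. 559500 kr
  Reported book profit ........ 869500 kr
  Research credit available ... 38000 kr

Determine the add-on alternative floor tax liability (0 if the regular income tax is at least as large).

86970 kr

Alternative floor tax:
  Base (reported book profit): 869500 kr
  Less exemption 120000 kr → base 749500 kr
  749500 kr × 24% = 179880 kr

Regular income tax:
  236000 kr × 14% = 33040 kr
  169000 kr × 25% = 42250 kr
  154500 kr × 36% = 55620 kr
  → 130910 kr
  Less research credit 38000 kr → 92910 kr

Excess of alternative floor tax over regular income tax: 179880 kr − 92910 kr = 86970 kr.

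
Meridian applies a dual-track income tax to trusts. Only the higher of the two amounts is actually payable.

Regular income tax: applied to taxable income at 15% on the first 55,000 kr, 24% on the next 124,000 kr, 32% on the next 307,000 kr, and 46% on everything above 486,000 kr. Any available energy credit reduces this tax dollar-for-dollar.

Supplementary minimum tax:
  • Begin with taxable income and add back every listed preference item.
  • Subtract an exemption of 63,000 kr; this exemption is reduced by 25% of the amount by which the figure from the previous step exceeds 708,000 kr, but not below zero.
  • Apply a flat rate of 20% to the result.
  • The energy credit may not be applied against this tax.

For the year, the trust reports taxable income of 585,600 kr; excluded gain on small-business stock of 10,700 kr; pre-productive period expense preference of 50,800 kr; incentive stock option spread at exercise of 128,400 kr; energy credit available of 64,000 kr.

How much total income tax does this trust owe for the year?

145,875 kr

Regular income tax:
  55,000 kr × 15% = 8,250 kr
  124,000 kr × 24% = 29,760 kr
  307,000 kr × 32% = 98,240 kr
  99,600 kr × 46% = 45,816 kr
  → 182,066 kr
  Less energy credit 64,000 kr → 118,066 kr

Supplementary minimum tax:
  Adjusted income: 585,600 kr + 10,700 kr + 50,800 kr + 128,400 kr = 775,500 kr
  Exemption: 63,000 kr − 25% × (775,500 kr − 708,000 kr) = 63,000 kr − 16,875 kr = 46,125 kr
  Base: 775,500 kr − 46,125 kr = 729,375 kr
  729,375 kr × 20% = 145,875 kr

145,875 kr > 118,066 kr, so the supplementary minimum tax is the binding amount.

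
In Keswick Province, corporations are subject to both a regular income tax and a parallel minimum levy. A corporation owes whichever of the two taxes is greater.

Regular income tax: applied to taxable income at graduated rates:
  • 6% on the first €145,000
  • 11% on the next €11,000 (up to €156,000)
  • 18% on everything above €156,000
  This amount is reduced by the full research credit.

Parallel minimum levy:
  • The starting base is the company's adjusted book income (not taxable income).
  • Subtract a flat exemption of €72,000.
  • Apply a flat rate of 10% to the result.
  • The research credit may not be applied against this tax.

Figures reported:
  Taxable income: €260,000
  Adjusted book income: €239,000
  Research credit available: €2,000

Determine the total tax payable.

Regular income tax:
  €145,000 × 6% = €8,700
  €11,000 × 11% = €1,210
  €104,000 × 18% = €18,720
  → €28,630
  Less research credit €2,000 → €26,630

Parallel minimum levy:
  Base (adjusted book income): €239,000
  Less exemption €72,000 → base €167,000
  €167,000 × 10% = €16,700

€26,630 > €16,700, so the regular income tax governs.

€26,630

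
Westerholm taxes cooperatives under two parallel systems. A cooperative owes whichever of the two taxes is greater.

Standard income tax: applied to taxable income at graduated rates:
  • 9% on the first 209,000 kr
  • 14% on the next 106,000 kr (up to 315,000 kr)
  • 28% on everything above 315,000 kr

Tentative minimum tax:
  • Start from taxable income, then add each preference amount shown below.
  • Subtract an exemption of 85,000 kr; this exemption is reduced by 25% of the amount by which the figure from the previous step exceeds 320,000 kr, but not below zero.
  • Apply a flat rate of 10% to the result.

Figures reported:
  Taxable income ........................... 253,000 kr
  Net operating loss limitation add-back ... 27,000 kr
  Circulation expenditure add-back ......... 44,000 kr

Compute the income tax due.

24,970 kr

Standard income tax:
  209,000 kr × 9% = 18,810 kr
  44,000 kr × 14% = 6,160 kr
  → 24,970 kr

Tentative minimum tax:
  Adjusted income: 253,000 kr + 27,000 kr + 44,000 kr = 324,000 kr
  Exemption: 85,000 kr − 25% × (324,000 kr − 320,000 kr) = 85,000 kr − 1,000 kr = 84,000 kr
  Base: 324,000 kr − 84,000 kr = 240,000 kr
  240,000 kr × 10% = 24,000 kr

24,970 kr > 24,000 kr, so the standard income tax governs.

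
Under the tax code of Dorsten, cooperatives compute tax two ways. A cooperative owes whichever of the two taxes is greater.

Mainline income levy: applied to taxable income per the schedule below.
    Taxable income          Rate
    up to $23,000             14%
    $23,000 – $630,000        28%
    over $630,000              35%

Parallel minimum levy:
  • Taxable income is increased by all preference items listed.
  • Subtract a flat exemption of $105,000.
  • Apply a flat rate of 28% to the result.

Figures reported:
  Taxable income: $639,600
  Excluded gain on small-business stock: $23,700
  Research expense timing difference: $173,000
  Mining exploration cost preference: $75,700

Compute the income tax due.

Parallel minimum levy:
  Adjusted income: $639,600 + $23,700 + $173,000 + $75,700 = $912,000
  Less exemption $105,000 → base $807,000
  $807,000 × 28% = $225,960

Mainline income levy:
  $23,000 × 14% = $3,220
  $607,000 × 28% = $169,960
  $9,600 × 35% = $3,360
  → $176,540

$225,960 > $176,540, so the parallel minimum levy is the binding amount.

$225,960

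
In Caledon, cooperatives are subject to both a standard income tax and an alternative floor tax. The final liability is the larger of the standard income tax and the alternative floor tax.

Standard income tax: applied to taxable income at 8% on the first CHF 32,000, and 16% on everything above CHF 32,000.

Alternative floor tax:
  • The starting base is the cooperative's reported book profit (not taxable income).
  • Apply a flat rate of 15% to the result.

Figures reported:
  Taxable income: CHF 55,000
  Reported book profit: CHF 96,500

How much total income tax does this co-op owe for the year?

Alternative floor tax:
  Base (reported book profit): CHF 96,500
  CHF 96,500 × 15% = CHF 14,475

Standard income tax:
  CHF 32,000 × 8% = CHF 2,560
  CHF 23,000 × 16% = CHF 3,680
  → CHF 6,240

CHF 14,475 > CHF 6,240, so the alternative floor tax is the binding amount.

CHF 14,475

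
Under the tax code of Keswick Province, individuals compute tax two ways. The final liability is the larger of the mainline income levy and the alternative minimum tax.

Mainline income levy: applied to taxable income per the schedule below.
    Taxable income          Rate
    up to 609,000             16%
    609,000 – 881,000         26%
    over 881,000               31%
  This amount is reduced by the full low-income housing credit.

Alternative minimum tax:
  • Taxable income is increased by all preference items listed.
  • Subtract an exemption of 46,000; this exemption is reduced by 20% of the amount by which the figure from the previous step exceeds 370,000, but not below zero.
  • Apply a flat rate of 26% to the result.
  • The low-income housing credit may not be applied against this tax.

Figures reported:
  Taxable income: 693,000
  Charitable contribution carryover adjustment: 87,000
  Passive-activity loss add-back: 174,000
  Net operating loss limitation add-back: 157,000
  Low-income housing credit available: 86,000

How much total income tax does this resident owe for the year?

Alternative minimum tax:
  Adjusted income: 693,000 + 87,000 + 174,000 + 157,000 = 1,111,000
  Exemption: 20% × (1,111,000 − 370,000) = 148,200 ≥ 46,000, so the exemption is fully phased out
  Base: 1,111,000 − 0 = 1,111,000
  1,111,000 × 26% = 288,860

Mainline income levy:
  609,000 × 16% = 97,440
  84,000 × 26% = 21,840
  → 119,280
  Less low-income housing credit 86,000 → 33,280

288,860 > 33,280, so the alternative minimum tax is the binding amount.

288,860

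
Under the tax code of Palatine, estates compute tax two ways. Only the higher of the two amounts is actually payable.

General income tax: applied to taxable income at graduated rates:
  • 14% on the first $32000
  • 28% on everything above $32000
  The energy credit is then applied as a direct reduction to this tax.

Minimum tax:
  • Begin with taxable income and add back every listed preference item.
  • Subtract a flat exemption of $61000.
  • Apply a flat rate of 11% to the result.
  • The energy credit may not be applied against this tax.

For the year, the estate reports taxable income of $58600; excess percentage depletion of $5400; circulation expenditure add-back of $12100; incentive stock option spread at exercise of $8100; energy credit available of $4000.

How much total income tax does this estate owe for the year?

$7928

General income tax:
  $32000 × 14% = $4480
  $26600 × 28% = $7448
  → $11928
  Less energy credit $4000 → $7928

Minimum tax:
  Adjusted income: $58600 + $5400 + $12100 + $8100 = $84200
  Less exemption $61000 → base $23200
  $23200 × 11% = $2552

$7928 > $2552, so the general income tax governs.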